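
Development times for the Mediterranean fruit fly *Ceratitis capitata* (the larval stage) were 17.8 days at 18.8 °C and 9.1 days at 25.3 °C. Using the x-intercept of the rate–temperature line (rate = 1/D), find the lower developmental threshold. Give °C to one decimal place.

Under the model K = D·(T − T_b), so D₁·(T₁ − T_b) = D₂·(T₂ − T_b).
17.8·(18.8 − T_b) = 9.1·(25.3 − T_b)
T_b = (17.8·18.8 − 9.1·25.3) / (17.8 − 9.1) = 104.41 / 8.7 = 12.001 °C ≈ 12.0 °C.

12.0 °C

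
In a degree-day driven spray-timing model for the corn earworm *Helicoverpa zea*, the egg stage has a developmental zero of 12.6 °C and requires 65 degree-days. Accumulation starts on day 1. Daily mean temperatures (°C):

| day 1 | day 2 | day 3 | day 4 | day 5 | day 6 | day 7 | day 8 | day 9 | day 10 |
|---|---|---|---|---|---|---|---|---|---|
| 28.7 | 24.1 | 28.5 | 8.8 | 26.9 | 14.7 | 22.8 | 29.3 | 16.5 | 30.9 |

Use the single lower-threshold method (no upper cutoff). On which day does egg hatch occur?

day 7

Daily DD above 12.6 °C: 16.1, 11.5, 15.9, 0.0, 14.3, 2.1, 10.2, 16.7, 3.9, 18.3.
Cumulative: 16.1, 27.6, 43.5, 43.5, 57.8, 59.9, 70.1, 86.8, 90.7, 109.0.
The total first reaches 65 DD on day 7.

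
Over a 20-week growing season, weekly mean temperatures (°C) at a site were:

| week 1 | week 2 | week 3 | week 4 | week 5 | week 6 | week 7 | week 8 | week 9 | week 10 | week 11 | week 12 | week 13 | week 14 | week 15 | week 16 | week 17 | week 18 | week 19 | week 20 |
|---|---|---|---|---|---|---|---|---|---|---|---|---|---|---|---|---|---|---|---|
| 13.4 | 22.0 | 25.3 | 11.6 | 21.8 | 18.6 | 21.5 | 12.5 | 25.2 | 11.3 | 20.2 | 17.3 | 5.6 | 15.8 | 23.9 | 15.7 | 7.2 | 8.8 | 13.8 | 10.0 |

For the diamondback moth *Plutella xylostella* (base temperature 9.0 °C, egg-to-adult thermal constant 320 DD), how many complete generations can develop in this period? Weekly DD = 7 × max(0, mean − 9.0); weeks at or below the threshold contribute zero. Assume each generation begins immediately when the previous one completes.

Weekly DD (7 × max(0, T̄ − 9.0)): 30.8, 91.0, 114.1, 18.2, 89.6, 67.2, 87.5, 24.5, 113.4, 16.1, 78.4, 58.1, 0.0, 47.6, 104.3, 46.9, 0.0, 0.0, 33.6, 7.0.
Season total = 1028.3 DD.
Complete generations = ⌊1028.3 / 320⌋ = 3.

3 generations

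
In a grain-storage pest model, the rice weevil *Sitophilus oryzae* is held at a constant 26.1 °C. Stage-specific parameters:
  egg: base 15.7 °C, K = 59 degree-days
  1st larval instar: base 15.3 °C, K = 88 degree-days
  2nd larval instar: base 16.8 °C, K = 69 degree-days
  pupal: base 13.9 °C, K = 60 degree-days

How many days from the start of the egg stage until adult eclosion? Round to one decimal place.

26.2 days

egg: 59 / (26.1 − 15.7) = 59 / 10.4 = 5.673 d.
1st larval instar: 88 / (26.1 − 15.3) = 88 / 10.8 = 8.148 d.
2nd larval instar: 69 / (26.1 − 16.8) = 69 / 9.3 = 7.419 d.
pupal: 60 / (26.1 − 13.9) = 60 / 12.2 = 4.918 d.
Sum = 26.159 ≈ 26.2 days.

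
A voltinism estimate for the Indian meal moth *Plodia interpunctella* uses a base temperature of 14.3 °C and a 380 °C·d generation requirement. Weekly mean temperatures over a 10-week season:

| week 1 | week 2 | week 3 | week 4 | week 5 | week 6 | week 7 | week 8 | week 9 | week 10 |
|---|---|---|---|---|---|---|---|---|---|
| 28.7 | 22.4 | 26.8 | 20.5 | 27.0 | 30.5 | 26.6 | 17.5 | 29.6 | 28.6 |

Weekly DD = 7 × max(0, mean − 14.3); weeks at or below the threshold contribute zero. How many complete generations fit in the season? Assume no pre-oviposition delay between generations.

Weekly DD (7 × max(0, T̄ − 14.3)): 100.8, 56.7, 87.5, 43.4, 88.9, 113.4, 86.1, 22.4, 107.1, 100.1.
Season total = 806.4 DD.
Complete generations = ⌊806.4 / 380⌋ = 2.

2 generations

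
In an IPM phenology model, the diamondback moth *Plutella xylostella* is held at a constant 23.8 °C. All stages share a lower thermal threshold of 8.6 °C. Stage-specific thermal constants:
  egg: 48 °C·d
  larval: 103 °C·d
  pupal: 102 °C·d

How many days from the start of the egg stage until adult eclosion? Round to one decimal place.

16.6 days

Daily accumulation at 23.8 °C = 23.8 − 8.6 = 15.2 DD/day.
Total K = 48 + 103 + 102 = 253 DD.
Total duration = 253 / 15.2 = 16.645 ≈ 16.6 days.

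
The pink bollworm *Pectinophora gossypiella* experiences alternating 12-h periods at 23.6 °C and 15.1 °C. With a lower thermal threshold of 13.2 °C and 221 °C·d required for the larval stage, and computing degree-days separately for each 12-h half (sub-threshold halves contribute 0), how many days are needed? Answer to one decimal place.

Day half: max(0, 23.6 − 13.2) × 0.5 = 10.4 × 0.5 = 5.20 DD.
Night half: max(0, 15.1 − 13.2) × 0.5 = 1.9 × 0.5 = 0.95 DD.
Per 24 h: 6.15 DD/day.
Duration = 221 / 6.15 = 35.935 ≈ 35.9 days.

35.9 days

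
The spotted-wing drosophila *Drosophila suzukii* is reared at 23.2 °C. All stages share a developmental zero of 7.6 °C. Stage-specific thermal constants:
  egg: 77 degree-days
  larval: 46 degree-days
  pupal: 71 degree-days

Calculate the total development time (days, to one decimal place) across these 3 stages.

12.4 days

Daily accumulation at 23.2 °C = 23.2 − 7.6 = 15.6 DD/day.
Total K = 77 + 46 + 71 = 194 DD.
Total duration = 194 / 15.6 = 12.436 ≈ 12.4 days.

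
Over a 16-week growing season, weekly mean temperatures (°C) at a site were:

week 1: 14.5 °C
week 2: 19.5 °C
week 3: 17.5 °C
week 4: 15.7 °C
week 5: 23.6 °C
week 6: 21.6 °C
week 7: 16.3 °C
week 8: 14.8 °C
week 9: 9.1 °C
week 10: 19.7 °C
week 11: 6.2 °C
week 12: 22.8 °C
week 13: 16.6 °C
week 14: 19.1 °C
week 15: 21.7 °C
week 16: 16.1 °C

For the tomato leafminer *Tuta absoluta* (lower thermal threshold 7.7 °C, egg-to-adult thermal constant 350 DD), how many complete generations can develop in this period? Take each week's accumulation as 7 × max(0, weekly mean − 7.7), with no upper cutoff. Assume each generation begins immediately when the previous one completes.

Weekly DD (7 × max(0, T̄ − 7.7)): 47.6, 82.6, 68.6, 56.0, 111.3, 97.3, 60.2, 49.7, 9.8, 84.0, 0.0, 105.7, 62.3, 79.8, 98.0, 58.8.
Season total = 1071.7 DD.
Complete generations = ⌊1071.7 / 350⌋ = 3.

3 generations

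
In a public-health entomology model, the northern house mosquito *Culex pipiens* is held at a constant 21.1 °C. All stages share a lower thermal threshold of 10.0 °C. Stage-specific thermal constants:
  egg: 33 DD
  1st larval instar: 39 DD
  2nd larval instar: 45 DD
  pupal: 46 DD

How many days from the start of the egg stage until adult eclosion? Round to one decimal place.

Daily accumulation at 21.1 °C = 21.1 − 10.0 = 11.1 DD/day.
Total K = 33 + 39 + 45 + 46 = 163 DD.
Total duration = 163 / 11.1 = 14.685 ≈ 14.7 days.

14.7 days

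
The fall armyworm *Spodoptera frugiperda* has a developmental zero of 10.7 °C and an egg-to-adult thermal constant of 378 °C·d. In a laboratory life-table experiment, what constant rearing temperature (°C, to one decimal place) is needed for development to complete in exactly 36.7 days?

21.0 °C

Required daily accumulation = 378 / 36.7 = 10.300 DD/day.
T = T_base + 10.300 = 10.7 + 10.300 = 21.000 ≈ 21.0 °C.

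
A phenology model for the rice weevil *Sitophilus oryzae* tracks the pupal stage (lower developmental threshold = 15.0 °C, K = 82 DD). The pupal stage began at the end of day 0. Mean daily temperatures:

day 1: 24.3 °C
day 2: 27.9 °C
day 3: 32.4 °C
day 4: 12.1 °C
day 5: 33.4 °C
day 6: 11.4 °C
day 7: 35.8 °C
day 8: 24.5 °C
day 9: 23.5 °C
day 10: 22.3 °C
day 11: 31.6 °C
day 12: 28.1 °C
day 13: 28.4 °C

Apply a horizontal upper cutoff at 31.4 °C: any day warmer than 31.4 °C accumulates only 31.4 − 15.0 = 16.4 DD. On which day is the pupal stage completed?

Daily DD above 15.0 °C (capped at 16.4): 9.3, 12.9, 16.4, 0.0, 16.4, 0.0, 16.4, 9.5, 8.5, 7.3, 16.4, 13.1, 13.4.
Cumulative: 9.3, 22.2, 38.6, 38.6, 55.0, 55.0, 71.4, 80.9, 89.4, 96.7, 113.1, 126.2, 139.6.
The total first reaches 82 DD on day 9.

day 9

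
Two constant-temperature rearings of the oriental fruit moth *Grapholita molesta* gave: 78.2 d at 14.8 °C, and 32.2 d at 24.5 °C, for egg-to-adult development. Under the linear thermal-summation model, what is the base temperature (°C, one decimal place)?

8.0 °C

Equal thermal constants: D₁(T₁ − T_b) = D₂(T₂ − T_b).
78.2·(14.8 − T_b) = 32.2·(24.5 − T_b)
T_b = (78.2·14.8 − 32.2·24.5) / (78.2 − 32.2) = 368.46 / 46.0 = 8.010 °C ≈ 8.0 °C.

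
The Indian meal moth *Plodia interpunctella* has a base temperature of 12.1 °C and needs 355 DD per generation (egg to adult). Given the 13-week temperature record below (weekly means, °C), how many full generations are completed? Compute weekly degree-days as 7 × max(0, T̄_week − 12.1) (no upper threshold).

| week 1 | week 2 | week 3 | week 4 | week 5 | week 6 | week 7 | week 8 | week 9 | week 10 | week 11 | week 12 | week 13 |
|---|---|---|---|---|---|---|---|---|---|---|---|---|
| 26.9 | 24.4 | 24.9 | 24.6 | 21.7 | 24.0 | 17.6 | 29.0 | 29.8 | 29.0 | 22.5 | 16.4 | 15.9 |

Weekly DD (7 × max(0, T̄ − 12.1)): 103.6, 86.1, 89.6, 87.5, 67.2, 83.3, 38.5, 118.3, 123.9, 118.3, 72.8, 30.1, 26.6.
Season total = 1045.8 DD.
Complete generations = ⌊1045.8 / 355⌋ = 2.

2 generations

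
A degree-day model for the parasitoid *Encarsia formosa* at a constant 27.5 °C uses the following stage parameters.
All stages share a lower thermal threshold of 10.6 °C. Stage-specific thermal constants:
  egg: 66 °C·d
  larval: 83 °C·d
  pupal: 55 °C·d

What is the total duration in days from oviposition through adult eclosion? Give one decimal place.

Daily accumulation at 27.5 °C = 27.5 − 10.6 = 16.9 DD/day.
Total K = 66 + 83 + 55 = 204 DD.
Total duration = 204 / 16.9 = 12.071 ≈ 12.1 days.

12.1 days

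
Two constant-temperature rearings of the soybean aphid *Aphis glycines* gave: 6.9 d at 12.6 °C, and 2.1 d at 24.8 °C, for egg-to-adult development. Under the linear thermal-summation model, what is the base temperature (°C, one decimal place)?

7.3 °C

Equal thermal constants: D₁(T₁ − T_b) = D₂(T₂ − T_b).
6.9·(12.6 − T_b) = 2.1·(24.8 − T_b)
T_b = (6.9·12.6 − 2.1·24.8) / (6.9 − 2.1) = 34.86 / 4.8 = 7.262 °C ≈ 7.3 °C.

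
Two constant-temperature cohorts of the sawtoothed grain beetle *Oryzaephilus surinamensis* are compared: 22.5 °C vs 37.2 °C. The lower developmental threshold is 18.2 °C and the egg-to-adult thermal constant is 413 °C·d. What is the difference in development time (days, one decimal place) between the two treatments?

At 22.5 °C: 413 / (22.5 − 18.2) = 413 / 4.3 = 96.047 d.
At 37.2 °C: 413 / (37.2 − 18.2) = 413 / 19.0 = 21.737 d.
Difference = |96.047 − 21.737| = 74.310 ≈ 74.3 days.

74.3 days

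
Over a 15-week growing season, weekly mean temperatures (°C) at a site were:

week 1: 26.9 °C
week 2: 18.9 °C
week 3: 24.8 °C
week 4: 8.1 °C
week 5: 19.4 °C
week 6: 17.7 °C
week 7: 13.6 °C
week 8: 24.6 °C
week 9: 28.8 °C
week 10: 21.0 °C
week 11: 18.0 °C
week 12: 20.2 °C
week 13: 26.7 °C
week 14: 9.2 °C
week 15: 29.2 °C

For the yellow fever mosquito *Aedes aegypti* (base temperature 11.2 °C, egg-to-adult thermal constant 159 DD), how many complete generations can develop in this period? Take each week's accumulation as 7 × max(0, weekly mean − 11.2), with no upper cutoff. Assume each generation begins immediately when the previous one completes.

6 generations

Weekly DD (7 × max(0, T̄ − 11.2)): 109.9, 53.9, 95.2, 0.0, 57.4, 45.5, 16.8, 93.8, 123.2, 68.6, 47.6, 63.0, 108.5, 0.0, 126.0.
Season total = 1009.4 DD.
Complete generations = ⌊1009.4 / 159⌋ = 6.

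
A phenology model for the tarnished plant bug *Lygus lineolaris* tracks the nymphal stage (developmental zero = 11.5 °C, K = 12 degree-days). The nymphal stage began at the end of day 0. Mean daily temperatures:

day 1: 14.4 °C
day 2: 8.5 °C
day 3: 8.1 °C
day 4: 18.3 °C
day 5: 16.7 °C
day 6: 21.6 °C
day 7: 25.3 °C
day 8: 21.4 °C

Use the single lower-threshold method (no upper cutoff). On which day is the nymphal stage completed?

Daily DD above 11.5 °C: 2.9, 0.0, 0.0, 6.8, 5.2, 10.1, 13.8, 9.9.
Cumulative: 2.9, 2.9, 2.9, 9.7, 14.9, 25.0, 38.8, 48.7.
The total first reaches 12 DD on day 5.

day 5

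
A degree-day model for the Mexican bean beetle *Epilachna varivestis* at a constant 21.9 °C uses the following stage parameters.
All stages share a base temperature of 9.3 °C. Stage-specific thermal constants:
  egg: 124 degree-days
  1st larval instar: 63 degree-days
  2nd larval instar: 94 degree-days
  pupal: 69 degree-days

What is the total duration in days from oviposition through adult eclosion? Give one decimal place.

Daily accumulation at 21.9 °C = 21.9 − 9.3 = 12.6 DD/day.
Total K = 124 + 63 + 94 + 69 = 350 DD.
Total duration = 350 / 12.6 = 27.778 ≈ 27.8 days.

27.8 days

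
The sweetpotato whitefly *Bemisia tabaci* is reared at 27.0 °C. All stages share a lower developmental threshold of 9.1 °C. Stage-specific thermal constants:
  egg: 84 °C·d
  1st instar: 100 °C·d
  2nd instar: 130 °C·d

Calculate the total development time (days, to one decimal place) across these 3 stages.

17.5 days

Daily accumulation at 27.0 °C = 27.0 − 9.1 = 17.9 DD/day.
Total K = 84 + 100 + 130 = 314 DD.
Total duration = 314 / 17.9 = 17.542 ≈ 17.5 days.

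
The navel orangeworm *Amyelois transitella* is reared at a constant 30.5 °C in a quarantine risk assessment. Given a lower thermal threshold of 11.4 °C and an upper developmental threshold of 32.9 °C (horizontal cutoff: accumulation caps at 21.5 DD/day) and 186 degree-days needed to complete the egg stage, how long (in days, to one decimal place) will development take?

Daily accumulation = 30.5 − 11.4 = 19.1 DD/day.
Duration = 186 / 19.1 = 9.738 ≈ 9.7 days.

9.7 days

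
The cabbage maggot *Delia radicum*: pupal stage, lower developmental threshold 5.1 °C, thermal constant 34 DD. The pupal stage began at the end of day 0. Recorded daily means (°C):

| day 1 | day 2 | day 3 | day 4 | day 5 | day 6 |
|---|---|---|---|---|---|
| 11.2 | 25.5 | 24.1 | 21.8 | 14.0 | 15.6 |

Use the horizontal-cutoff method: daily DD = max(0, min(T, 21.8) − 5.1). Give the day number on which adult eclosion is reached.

Daily DD above 5.1 °C (capped at 16.7): 6.1, 16.7, 16.7, 16.7, 8.9, 10.5.
Cumulative: 6.1, 22.8, 39.5, 56.2, 65.1, 75.6.
The total first reaches 34 DD on day 3.

day 3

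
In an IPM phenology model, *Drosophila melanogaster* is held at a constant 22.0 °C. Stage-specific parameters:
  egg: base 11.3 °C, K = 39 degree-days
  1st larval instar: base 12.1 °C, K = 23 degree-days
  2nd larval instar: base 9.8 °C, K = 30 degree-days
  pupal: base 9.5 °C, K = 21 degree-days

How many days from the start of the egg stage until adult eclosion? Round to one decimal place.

egg: 39 / (22.0 − 11.3) = 39 / 10.7 = 3.645 d.
1st larval instar: 23 / (22.0 − 12.1) = 23 / 9.9 = 2.323 d.
2nd larval instar: 30 / (22.0 − 9.8) = 30 / 12.2 = 2.459 d.
pupal: 21 / (22.0 − 9.5) = 21 / 12.5 = 1.680 d.
Sum = 10.107 ≈ 10.1 days.

10.1 days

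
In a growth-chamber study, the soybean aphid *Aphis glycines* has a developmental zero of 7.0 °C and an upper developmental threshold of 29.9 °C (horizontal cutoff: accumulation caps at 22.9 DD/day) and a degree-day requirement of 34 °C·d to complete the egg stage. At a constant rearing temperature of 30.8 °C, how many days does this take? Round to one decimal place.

Temperature 30.8 °C exceeds the upper threshold, so daily accumulation caps at 29.9 − 7.0 = 22.9 DD/day.
Duration = 34 / 22.9 = 1.485 ≈ 1.5 days.

1.5 days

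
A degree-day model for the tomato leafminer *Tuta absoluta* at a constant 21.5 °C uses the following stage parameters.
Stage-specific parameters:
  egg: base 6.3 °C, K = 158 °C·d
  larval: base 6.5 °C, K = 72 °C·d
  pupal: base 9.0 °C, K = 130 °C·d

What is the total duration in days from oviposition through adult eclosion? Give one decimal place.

egg: 158 / (21.5 − 6.3) = 158 / 15.2 = 10.395 d.
larval: 72 / (21.5 − 6.5) = 72 / 15.0 = 4.800 d.
pupal: 130 / (21.5 − 9.0) = 130 / 12.5 = 10.400 d.
Sum = 25.595 ≈ 25.6 days.

25.6 days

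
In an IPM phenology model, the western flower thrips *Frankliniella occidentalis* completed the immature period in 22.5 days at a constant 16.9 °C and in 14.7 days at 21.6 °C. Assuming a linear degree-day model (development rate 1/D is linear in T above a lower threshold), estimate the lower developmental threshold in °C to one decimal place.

8.0 °C

Under the model K = D·(T − T_b), so D₁·(T₁ − T_b) = D₂·(T₂ − T_b).
22.5·(16.9 − T_b) = 14.7·(21.6 − T_b)
T_b = (22.5·16.9 − 14.7·21.6) / (22.5 − 14.7) = 62.73 / 7.8 = 8.042 °C ≈ 8.0 °C.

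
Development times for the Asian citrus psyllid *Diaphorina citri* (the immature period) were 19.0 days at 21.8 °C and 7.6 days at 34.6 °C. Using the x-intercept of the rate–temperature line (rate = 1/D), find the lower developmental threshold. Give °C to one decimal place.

Under the model K = D·(T − T_b), so D₁·(T₁ − T_b) = D₂·(T₂ − T_b).
19.0·(21.8 − T_b) = 7.6·(34.6 − T_b)
T_b = (19.0·21.8 − 7.6·34.6) / (19.0 − 7.6) = 151.24 / 11.4 = 13.267 °C ≈ 13.3 °C.

13.3 °C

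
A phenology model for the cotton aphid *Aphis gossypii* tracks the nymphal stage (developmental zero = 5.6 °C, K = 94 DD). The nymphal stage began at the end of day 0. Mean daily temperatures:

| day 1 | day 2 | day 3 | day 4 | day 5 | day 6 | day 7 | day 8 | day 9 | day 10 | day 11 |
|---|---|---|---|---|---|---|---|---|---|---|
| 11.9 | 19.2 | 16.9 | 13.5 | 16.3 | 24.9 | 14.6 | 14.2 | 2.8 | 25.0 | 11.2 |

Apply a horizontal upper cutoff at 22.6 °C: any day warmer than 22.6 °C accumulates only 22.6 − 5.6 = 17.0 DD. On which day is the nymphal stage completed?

day 10

Daily DD above 5.6 °C (capped at 17.0): 6.3, 13.6, 11.3, 7.9, 10.7, 17.0, 9.0, 8.6, 0.0, 17.0, 5.6.
Cumulative: 6.3, 19.9, 31.2, 39.1, 49.8, 66.8, 75.8, 84.4, 84.4, 101.4, 107.0.
The total first reaches 94 DD on day 10.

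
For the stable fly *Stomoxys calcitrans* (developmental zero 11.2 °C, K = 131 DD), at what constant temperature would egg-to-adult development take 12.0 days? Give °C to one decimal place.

22.1 °C

Required daily accumulation = 131 / 12.0 = 10.917 DD/day.
T = T_base + 10.917 = 11.2 + 10.917 = 22.117 ≈ 22.1 °C.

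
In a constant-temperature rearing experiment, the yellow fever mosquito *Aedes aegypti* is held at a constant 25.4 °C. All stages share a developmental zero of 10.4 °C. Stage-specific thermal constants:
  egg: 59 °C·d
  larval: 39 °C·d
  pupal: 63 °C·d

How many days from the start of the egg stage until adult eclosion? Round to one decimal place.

Daily accumulation at 25.4 °C = 25.4 − 10.4 = 15.0 DD/day.
Total K = 59 + 39 + 63 = 161 DD.
Total duration = 161 / 15.0 = 10.733 ≈ 10.7 days.

10.7 days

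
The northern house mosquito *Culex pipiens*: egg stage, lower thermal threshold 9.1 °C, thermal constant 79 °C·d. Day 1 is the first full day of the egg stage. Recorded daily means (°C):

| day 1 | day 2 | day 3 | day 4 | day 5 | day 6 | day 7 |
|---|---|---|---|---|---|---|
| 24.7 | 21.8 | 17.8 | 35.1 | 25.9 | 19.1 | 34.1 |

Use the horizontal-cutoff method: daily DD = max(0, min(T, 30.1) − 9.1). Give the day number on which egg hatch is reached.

day 6

Daily DD above 9.1 °C (capped at 21.0): 15.6, 12.7, 8.7, 21.0, 16.8, 10.0, 21.0.
Cumulative: 15.6, 28.3, 37.0, 58.0, 74.8, 84.8, 105.8.
The total first reaches 79 DD on day 6.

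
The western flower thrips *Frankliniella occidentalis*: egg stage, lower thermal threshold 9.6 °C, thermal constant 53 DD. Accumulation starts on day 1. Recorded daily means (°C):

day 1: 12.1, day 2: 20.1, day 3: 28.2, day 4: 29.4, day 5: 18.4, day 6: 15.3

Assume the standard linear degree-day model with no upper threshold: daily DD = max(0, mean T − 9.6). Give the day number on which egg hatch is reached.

Daily DD above 9.6 °C: 2.5, 10.5, 18.6, 19.8, 8.8, 5.7.
Cumulative: 2.5, 13.0, 31.6, 51.4, 60.2, 65.9.
The total first reaches 53 DD on day 5.

day 5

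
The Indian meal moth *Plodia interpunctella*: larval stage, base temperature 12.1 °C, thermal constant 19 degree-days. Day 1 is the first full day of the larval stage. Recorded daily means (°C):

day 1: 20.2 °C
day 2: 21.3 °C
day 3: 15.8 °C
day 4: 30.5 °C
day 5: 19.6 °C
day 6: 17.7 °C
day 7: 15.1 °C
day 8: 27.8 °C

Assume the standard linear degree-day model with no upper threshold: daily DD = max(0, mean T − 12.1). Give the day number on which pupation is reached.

day 3

Daily DD above 12.1 °C: 8.1, 9.2, 3.7, 18.4, 7.5, 5.6, 3.0, 15.7.
Cumulative: 8.1, 17.3, 21.0, 39.4, 46.9, 52.5, 55.5, 71.2.
The total first reaches 19 DD on day 3.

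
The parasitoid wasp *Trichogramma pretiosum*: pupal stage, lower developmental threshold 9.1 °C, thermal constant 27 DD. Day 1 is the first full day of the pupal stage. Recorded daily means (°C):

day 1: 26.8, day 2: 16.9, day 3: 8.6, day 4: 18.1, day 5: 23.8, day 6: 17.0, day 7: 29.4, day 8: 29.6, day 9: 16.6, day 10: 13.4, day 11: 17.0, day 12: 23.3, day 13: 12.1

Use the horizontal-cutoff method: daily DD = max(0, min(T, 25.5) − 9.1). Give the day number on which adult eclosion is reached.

day 4

Daily DD above 9.1 °C (capped at 16.4): 16.4, 7.8, 0.0, 9.0, 14.7, 7.9, 16.4, 16.4, 7.5, 4.3, 7.9, 14.2, 3.0.
Cumulative: 16.4, 24.2, 24.2, 33.2, 47.9, 55.8, 72.2, 88.6, 96.1, 100.4, 108.3, 122.5, 125.5.
The total first reaches 27 DD on day 4.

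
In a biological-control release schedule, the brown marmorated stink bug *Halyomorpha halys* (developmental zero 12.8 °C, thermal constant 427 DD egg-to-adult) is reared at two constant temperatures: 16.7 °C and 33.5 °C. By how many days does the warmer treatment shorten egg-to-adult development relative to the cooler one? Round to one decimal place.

At 16.7 °C: 427 / (16.7 − 12.8) = 427 / 3.9 = 109.487 d.
At 33.5 °C: 427 / (33.5 − 12.8) = 427 / 20.7 = 20.628 d.
Difference = |109.487 − 20.628| = 88.859 ≈ 88.9 days.

88.9 days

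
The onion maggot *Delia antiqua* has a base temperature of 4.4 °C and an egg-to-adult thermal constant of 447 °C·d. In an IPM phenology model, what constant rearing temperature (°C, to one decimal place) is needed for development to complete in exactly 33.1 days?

Required daily accumulation = 447 / 33.1 = 13.505 DD/day.
T = T_base + 13.505 = 4.4 + 13.505 = 17.905 ≈ 17.9 °C.

17.9 °C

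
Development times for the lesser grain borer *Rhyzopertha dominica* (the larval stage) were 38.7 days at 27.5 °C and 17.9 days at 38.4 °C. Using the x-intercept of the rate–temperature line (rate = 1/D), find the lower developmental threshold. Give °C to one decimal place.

18.1 °C

Equal thermal constants: D₁(T₁ − T_b) = D₂(T₂ − T_b).
38.7·(27.5 − T_b) = 17.9·(38.4 − T_b)
T_b = (38.7·27.5 − 17.9·38.4) / (38.7 − 17.9) = 376.89 / 20.8 = 18.120 °C ≈ 18.1 °C.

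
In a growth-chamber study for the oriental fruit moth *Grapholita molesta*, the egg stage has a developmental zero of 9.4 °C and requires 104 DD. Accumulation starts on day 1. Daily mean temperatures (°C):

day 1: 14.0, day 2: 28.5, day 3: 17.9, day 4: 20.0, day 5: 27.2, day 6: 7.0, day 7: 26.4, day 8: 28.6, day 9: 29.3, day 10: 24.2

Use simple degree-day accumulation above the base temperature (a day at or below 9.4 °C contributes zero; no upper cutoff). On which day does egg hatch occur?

day 9

Daily DD above 9.4 °C: 4.6, 19.1, 8.5, 10.6, 17.8, 0.0, 17.0, 19.2, 19.9, 14.8.
Cumulative: 4.6, 23.7, 32.2, 42.8, 60.6, 60.6, 77.6, 96.8, 116.7, 131.5.
The total first reaches 104 DD on day 9.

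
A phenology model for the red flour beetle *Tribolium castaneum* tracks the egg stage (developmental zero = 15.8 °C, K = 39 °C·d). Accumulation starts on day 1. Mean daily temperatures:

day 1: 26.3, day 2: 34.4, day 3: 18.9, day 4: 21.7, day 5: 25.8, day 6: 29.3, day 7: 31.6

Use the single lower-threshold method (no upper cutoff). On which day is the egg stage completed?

Daily DD above 15.8 °C: 10.5, 18.6, 3.1, 5.9, 10.0, 13.5, 15.8.
Cumulative: 10.5, 29.1, 32.2, 38.1, 48.1, 61.6, 77.4.
The total first reaches 39 DD on day 5.

day 5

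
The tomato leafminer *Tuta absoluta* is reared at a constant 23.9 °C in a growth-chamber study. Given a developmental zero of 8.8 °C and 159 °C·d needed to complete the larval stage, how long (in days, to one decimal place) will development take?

Daily accumulation = 23.9 − 8.8 = 15.1 DD/day.
Duration = 159 / 15.1 = 10.530 ≈ 10.5 days.

10.5 days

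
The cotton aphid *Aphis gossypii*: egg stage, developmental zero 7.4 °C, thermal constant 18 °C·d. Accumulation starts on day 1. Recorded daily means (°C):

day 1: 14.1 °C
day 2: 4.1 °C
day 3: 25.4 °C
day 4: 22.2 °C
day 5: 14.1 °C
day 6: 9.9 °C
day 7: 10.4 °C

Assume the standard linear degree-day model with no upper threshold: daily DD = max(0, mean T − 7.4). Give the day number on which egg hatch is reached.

day 3

Daily DD above 7.4 °C: 6.7, 0.0, 18.0, 14.8, 6.7, 2.5, 3.0.
Cumulative: 6.7, 6.7, 24.7, 39.5, 46.2, 48.7, 51.7.
The total first reaches 18 DD on day 3.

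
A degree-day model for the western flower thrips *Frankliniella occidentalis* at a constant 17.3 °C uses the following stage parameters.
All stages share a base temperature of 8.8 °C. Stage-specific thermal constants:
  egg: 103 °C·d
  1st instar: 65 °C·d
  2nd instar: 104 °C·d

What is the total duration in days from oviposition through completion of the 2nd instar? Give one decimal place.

32.0 days

Daily accumulation at 17.3 °C = 17.3 − 8.8 = 8.5 DD/day.
Total K = 103 + 65 + 104 = 272 DD.
Total duration = 272 / 8.5 = 32.000 ≈ 32.0 days.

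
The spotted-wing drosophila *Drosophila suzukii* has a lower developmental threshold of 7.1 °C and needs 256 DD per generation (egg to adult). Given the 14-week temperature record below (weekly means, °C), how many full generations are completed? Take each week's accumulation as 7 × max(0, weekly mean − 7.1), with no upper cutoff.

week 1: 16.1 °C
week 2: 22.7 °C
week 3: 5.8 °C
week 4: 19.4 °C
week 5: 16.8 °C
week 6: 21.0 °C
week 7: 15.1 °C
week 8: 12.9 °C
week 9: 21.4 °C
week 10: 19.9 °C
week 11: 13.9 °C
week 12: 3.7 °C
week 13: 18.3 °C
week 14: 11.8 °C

3 generations

Weekly DD (7 × max(0, T̄ − 7.1)): 63.0, 109.2, 0.0, 86.1, 67.9, 97.3, 56.0, 40.6, 100.1, 89.6, 47.6, 0.0, 78.4, 32.9.
Season total = 868.7 DD.
Complete generations = ⌊868.7 / 256⌋ = 3.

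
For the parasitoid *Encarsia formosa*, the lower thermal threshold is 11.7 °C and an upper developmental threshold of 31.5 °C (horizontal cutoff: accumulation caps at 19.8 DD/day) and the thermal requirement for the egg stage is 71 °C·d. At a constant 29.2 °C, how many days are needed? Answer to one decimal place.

4.1 days

Daily accumulation = 29.2 − 11.7 = 17.5 DD/day.
Duration = 71 / 17.5 = 4.057 ≈ 4.1 days.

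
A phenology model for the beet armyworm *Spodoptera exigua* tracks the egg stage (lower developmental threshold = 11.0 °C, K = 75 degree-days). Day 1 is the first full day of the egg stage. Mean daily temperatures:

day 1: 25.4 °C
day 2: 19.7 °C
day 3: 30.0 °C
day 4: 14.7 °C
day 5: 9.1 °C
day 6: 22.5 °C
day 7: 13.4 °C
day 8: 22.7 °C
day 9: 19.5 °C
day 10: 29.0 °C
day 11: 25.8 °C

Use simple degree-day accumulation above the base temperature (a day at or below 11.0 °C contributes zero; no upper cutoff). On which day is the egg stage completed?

Daily DD above 11.0 °C: 14.4, 8.7, 19.0, 3.7, 0.0, 11.5, 2.4, 11.7, 8.5, 18.0, 14.8.
Cumulative: 14.4, 23.1, 42.1, 45.8, 45.8, 57.3, 59.7, 71.4, 79.9, 97.9, 112.7.
The total first reaches 75 DD on day 9.

day 9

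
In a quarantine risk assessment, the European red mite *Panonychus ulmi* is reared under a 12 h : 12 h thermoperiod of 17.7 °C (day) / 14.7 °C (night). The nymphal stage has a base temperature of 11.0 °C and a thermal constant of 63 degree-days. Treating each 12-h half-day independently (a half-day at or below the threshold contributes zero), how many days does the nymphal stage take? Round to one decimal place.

Day half: max(0, 17.7 − 11.0) × 0.5 = 6.7 × 0.5 = 3.35 DD.
Night half: max(0, 14.7 − 11.0) × 0.5 = 3.7 × 0.5 = 1.85 DD.
Per 24 h: 5.20 DD/day.
Duration = 63 / 5.20 = 12.115 ≈ 12.1 days.

12.1 days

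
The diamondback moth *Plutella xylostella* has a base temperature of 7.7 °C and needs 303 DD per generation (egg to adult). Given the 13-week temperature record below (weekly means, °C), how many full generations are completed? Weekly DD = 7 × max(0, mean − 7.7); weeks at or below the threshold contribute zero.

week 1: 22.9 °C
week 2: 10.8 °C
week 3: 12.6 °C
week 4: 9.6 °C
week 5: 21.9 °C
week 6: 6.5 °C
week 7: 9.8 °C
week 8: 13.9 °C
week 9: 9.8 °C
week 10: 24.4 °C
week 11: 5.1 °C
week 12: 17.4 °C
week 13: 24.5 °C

Weekly DD (7 × max(0, T̄ − 7.7)): 106.4, 21.7, 34.3, 13.3, 99.4, 0.0, 14.7, 43.4, 14.7, 116.9, 0.0, 67.9, 117.6.
Season total = 650.3 DD.
Complete generations = ⌊650.3 / 303⌋ = 2.

2 generations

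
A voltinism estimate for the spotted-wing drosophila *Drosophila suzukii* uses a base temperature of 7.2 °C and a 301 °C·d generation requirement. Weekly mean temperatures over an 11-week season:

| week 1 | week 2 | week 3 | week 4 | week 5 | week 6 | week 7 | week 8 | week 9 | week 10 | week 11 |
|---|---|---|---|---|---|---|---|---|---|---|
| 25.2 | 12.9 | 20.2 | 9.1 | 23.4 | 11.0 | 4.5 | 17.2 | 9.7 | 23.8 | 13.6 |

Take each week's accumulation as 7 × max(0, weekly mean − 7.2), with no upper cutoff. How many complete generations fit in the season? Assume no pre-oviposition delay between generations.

2 generations

Weekly DD (7 × max(0, T̄ − 7.2)): 126.0, 39.9, 91.0, 13.3, 113.4, 26.6, 0.0, 70.0, 17.5, 116.2, 44.8.
Season total = 658.7 DD.
Complete generations = ⌊658.7 / 301⌋ = 2.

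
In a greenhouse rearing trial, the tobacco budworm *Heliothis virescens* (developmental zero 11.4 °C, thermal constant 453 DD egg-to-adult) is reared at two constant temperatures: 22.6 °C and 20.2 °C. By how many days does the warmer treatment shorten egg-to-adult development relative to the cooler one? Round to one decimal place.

11.0 days

At 22.6 °C: 453 / (22.6 − 11.4) = 453 / 11.2 = 40.446 d.
At 20.2 °C: 453 / (20.2 − 11.4) = 453 / 8.8 = 51.477 d.
Difference = |40.446 − 51.477| = 11.031 ≈ 11.0 days.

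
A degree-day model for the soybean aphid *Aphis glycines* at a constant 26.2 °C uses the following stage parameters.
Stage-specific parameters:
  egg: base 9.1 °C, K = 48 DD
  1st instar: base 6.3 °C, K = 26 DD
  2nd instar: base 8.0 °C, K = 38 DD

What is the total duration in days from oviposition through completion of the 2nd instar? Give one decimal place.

egg: 48 / (26.2 − 9.1) = 48 / 17.1 = 2.807 d.
1st instar: 26 / (26.2 − 6.3) = 26 / 19.9 = 1.307 d.
2nd instar: 38 / (26.2 − 8.0) = 38 / 18.2 = 2.088 d.
Sum = 6.201 ≈ 6.2 days.

6.2 days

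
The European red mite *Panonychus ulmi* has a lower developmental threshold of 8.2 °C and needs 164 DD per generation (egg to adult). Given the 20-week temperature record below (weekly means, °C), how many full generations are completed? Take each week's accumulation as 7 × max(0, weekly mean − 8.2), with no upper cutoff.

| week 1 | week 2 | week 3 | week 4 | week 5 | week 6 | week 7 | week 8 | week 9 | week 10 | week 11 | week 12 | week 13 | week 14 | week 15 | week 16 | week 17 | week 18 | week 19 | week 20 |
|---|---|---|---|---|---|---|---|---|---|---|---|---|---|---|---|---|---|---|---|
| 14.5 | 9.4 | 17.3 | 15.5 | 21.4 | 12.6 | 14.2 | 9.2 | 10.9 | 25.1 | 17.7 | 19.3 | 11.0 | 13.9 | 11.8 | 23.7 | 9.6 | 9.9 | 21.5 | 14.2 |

5 generations

Weekly DD (7 × max(0, T̄ − 8.2)): 44.1, 8.4, 63.7, 51.1, 92.4, 30.8, 42.0, 7.0, 18.9, 118.3, 66.5, 77.7, 19.6, 39.9, 25.2, 108.5, 9.8, 11.9, 93.1, 42.0.
Season total = 970.9 DD.
Complete generations = ⌊970.9 / 164⌋ = 5.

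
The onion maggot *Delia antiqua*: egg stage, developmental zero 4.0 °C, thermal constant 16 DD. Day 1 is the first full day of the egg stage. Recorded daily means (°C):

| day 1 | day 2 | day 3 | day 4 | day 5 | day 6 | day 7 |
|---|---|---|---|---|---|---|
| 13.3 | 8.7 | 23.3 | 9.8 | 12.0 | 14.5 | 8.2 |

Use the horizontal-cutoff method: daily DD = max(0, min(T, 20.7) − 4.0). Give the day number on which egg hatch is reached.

day 3

Daily DD above 4.0 °C (capped at 16.7): 9.3, 4.7, 16.7, 5.8, 8.0, 10.5, 4.2.
Cumulative: 9.3, 14.0, 30.7, 36.5, 44.5, 55.0, 59.2.
The total first reaches 16 DD on day 3.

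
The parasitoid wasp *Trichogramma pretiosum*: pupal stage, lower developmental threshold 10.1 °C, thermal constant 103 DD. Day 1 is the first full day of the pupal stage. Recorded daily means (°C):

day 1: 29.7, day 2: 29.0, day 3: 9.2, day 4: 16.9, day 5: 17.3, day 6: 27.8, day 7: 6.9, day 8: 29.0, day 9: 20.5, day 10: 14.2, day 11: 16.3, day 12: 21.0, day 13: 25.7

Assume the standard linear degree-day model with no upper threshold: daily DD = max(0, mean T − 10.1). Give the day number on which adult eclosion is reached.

Daily DD above 10.1 °C: 19.6, 18.9, 0.0, 6.8, 7.2, 17.7, 0.0, 18.9, 10.4, 4.1, 6.2, 10.9, 15.6.
Cumulative: 19.6, 38.5, 38.5, 45.3, 52.5, 70.2, 70.2, 89.1, 99.5, 103.6, 109.8, 120.7, 136.3.
The total first reaches 103 DD on day 10.

day 10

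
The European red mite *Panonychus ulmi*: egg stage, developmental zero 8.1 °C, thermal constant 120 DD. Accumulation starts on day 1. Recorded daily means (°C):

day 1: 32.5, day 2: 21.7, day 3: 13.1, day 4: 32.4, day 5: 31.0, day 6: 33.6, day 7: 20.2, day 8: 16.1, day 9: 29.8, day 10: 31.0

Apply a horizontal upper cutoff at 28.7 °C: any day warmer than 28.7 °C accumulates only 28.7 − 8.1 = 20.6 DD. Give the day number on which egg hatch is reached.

Daily DD above 8.1 °C (capped at 20.6): 20.6, 13.6, 5.0, 20.6, 20.6, 20.6, 12.1, 8.0, 20.6, 20.6.
Cumulative: 20.6, 34.2, 39.2, 59.8, 80.4, 101.0, 113.1, 121.1, 141.7, 162.3.
The total first reaches 120 DD on day 8.

day 8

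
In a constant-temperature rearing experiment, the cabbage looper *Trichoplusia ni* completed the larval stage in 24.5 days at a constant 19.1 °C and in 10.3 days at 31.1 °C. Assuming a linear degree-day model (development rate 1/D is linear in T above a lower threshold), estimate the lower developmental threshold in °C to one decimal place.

10.4 °C

Equal thermal constants: D₁(T₁ − T_b) = D₂(T₂ − T_b).
24.5·(19.1 − T_b) = 10.3·(31.1 − T_b)
T_b = (24.5·19.1 − 10.3·31.1) / (24.5 − 10.3) = 147.62 / 14.2 = 10.396 °C ≈ 10.4 °C.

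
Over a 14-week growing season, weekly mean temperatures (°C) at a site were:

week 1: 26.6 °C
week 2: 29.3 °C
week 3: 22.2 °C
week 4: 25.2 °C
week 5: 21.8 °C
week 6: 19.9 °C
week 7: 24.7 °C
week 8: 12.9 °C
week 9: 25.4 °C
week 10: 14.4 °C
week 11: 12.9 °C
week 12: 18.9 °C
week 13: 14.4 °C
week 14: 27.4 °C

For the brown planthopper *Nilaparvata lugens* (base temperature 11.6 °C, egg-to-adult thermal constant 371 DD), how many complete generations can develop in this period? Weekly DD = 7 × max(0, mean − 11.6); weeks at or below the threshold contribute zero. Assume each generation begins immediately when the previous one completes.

2 generations

Weekly DD (7 × max(0, T̄ − 11.6)): 105.0, 123.9, 74.2, 95.2, 71.4, 58.1, 91.7, 9.1, 96.6, 19.6, 9.1, 51.1, 19.6, 110.6.
Season total = 935.2 DD.
Complete generations = ⌊935.2 / 371⌋ = 2.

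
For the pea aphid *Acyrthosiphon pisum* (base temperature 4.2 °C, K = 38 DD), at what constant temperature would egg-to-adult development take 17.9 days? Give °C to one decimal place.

Required daily accumulation = 38 / 17.9 = 2.123 DD/day.
T = T_base + 2.123 = 4.2 + 2.123 = 6.323 ≈ 6.3 °C.

6.3 °C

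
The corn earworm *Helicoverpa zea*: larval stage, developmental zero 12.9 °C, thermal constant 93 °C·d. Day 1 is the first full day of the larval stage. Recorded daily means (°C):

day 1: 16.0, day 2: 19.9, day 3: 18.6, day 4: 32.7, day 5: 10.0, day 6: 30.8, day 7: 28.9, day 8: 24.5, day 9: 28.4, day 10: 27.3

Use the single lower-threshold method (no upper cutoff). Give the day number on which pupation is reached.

day 9

Daily DD above 12.9 °C: 3.1, 7.0, 5.7, 19.8, 0.0, 17.9, 16.0, 11.6, 15.5, 14.4.
Cumulative: 3.1, 10.1, 15.8, 35.6, 35.6, 53.5, 69.5, 81.1, 96.6, 111.0.
The total first reaches 93 DD on day 9.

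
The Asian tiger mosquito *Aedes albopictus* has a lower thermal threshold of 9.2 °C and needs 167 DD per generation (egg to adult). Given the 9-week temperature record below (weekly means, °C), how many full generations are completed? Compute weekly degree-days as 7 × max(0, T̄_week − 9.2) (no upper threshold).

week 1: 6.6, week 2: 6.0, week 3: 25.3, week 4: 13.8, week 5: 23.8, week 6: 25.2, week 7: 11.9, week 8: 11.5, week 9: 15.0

Weekly DD (7 × max(0, T̄ − 9.2)): 0.0, 0.0, 112.7, 32.2, 102.2, 112.0, 18.9, 16.1, 40.6.
Season total = 434.7 DD.
Complete generations = ⌊434.7 / 167⌋ = 2.

2 generations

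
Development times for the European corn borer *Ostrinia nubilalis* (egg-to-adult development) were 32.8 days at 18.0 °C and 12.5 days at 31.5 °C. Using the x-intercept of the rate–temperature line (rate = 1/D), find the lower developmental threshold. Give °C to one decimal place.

Equal thermal constants: D₁(T₁ − T_b) = D₂(T₂ − T_b).
32.8·(18.0 − T_b) = 12.5·(31.5 − T_b)
T_b = (32.8·18.0 − 12.5·31.5) / (32.8 − 12.5) = 196.65 / 20.3 = 9.687 °C ≈ 9.7 °C.

9.7 °C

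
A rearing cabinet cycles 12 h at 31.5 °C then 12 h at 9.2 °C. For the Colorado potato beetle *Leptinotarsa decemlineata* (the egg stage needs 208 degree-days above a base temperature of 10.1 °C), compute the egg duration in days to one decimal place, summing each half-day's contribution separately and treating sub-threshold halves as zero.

19.4 days

Day half: max(0, 31.5 − 10.1) × 0.5 = 21.4 × 0.5 = 10.70 DD.
Night half: max(0, 9.2 − 10.1) × 0.5 = 0.0 × 0.5 = 0.00 DD.
Per 24 h: 10.70 DD/day.
Duration = 208 / 10.70 = 19.439 ≈ 19.4 days.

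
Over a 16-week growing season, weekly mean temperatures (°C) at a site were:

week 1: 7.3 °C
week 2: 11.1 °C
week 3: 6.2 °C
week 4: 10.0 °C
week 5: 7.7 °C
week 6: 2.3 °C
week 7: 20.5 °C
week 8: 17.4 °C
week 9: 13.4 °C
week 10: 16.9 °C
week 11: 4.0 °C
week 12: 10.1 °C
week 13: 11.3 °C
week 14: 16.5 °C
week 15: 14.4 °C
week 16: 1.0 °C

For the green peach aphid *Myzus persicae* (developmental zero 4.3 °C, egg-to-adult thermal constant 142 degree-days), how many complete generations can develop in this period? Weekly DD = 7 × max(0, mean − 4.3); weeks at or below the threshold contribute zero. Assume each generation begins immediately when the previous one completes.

Weekly DD (7 × max(0, T̄ − 4.3)): 21.0, 47.6, 13.3, 39.9, 23.8, 0.0, 113.4, 91.7, 63.7, 88.2, 0.0, 40.6, 49.0, 85.4, 70.7, 0.0.
Season total = 748.3 DD.
Complete generations = ⌊748.3 / 142⌋ = 5.

5 generations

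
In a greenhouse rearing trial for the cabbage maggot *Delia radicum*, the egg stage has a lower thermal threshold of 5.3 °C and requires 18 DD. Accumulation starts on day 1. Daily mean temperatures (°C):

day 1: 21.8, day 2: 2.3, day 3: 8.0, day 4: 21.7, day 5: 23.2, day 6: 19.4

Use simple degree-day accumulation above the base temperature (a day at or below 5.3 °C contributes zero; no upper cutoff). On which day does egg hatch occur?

Daily DD above 5.3 °C: 16.5, 0.0, 2.7, 16.4, 17.9, 14.1.
Cumulative: 16.5, 16.5, 19.2, 35.6, 53.5, 67.6.
The total first reaches 18 DD on day 3.

day 3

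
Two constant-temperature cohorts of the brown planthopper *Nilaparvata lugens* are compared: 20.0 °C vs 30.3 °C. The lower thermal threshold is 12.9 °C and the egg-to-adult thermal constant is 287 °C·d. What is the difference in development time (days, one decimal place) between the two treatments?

At 20.0 °C: 287 / (20.0 − 12.9) = 287 / 7.1 = 40.423 d.
At 30.3 °C: 287 / (30.3 − 12.9) = 287 / 17.4 = 16.494 d.
Difference = |40.423 − 16.494| = 23.928 ≈ 23.9 days.

23.9 days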